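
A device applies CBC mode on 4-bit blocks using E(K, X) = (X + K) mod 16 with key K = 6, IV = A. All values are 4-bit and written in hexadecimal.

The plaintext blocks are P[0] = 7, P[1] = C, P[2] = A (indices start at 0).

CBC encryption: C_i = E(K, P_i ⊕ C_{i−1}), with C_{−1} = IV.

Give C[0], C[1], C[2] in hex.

C[0]: P[0] ⊕ A = D; E(K, D) = 3.
C[1]: P[1] ⊕ 3 = F; E(K, F) = 5.
C[2]: P[2] ⊕ 5 = F; E(K, F) = 5.

C[0] = 3, C[1] = 5, C[2] = 5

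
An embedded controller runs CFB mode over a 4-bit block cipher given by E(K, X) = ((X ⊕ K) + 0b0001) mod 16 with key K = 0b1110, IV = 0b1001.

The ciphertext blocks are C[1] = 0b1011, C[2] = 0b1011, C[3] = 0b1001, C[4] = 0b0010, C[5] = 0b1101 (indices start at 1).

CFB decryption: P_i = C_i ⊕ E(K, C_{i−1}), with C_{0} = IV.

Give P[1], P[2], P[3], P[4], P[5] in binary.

P[1]: E(K, 0b1001) = 0b1000; 0b1011 ⊕ 0b1000 = 0b0011.
P[2]: E(K, 0b1011) = 0b0110; 0b1011 ⊕ 0b0110 = 0b1101.
P[3]: E(K, 0b1011) = 0b0110; 0b1001 ⊕ 0b0110 = 0b1111.
P[4]: E(K, 0b1001) = 0b1000; 0b0010 ⊕ 0b1000 = 0b1010.
P[5]: E(K, 0b0010) = 0b1101; 0b1101 ⊕ 0b1101 = 0b0000.

P[1] = 0b0011, P[2] = 0b1101, P[3] = 0b1111, P[4] = 0b1010, P[5] = 0b0000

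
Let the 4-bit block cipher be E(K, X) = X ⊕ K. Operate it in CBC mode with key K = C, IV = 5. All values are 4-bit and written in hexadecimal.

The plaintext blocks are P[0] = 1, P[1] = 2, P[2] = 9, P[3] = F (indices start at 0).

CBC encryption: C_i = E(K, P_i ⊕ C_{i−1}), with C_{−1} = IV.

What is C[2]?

C[0]: P[0] ⊕ 5 = 4; E(K, 4) = 8.
C[1]: P[1] ⊕ 8 = A; E(K, A) = 6.
C[2]: P[2] ⊕ 6 = F; E(K, F) = 3.

C[2] = 3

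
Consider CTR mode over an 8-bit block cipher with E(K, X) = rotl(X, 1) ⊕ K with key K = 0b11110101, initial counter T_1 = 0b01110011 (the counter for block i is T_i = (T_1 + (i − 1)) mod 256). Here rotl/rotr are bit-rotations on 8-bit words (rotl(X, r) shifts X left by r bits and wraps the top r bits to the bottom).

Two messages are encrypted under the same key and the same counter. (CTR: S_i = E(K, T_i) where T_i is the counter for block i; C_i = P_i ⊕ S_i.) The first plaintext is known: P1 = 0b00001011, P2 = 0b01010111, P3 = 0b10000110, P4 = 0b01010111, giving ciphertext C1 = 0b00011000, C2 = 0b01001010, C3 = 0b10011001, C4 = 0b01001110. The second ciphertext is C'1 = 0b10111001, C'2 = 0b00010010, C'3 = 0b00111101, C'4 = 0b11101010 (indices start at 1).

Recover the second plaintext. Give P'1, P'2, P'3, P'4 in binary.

In CTR with a reused counter, both messages share the same keystream S_i, so C_i ⊕ C'_i = P_i ⊕ P'_i and thus P'_i = P_i ⊕ C_i ⊕ C'_i.
P'1: 0b00001011 ⊕ 0b00011000 ⊕ 0b10111001 = 0b10101010.
P'2: 0b01010111 ⊕ 0b01001010 ⊕ 0b00010010 = 0b00001111.
P'3: 0b10000110 ⊕ 0b10011001 ⊕ 0b00111101 = 0b00100010.
P'4: 0b01010111 ⊕ 0b01001110 ⊕ 0b11101010 = 0b11110011.

P'1 = 0b10101010, P'2 = 0b00001111, P'3 = 0b00100010, P'4 = 0b11110011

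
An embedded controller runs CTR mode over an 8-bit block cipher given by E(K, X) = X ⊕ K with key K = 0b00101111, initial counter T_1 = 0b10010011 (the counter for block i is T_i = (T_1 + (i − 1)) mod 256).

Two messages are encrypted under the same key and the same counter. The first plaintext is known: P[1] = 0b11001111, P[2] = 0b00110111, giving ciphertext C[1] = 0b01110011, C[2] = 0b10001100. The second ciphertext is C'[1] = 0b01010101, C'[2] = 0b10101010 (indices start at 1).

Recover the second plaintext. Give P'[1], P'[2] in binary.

In CTR with a reused counter, both messages share the same keystream S_i, so C_i ⊕ C'_i = P_i ⊕ P'_i and thus P'_i = P_i ⊕ C_i ⊕ C'_i.
P'[1]: 0b11001111 ⊕ 0b01110011 ⊕ 0b01010101 = 0b11101001.
P'[2]: 0b00110111 ⊕ 0b10001100 ⊕ 0b10101010 = 0b00010001.

P'[1] = 0b11101001, P'[2] = 0b00010001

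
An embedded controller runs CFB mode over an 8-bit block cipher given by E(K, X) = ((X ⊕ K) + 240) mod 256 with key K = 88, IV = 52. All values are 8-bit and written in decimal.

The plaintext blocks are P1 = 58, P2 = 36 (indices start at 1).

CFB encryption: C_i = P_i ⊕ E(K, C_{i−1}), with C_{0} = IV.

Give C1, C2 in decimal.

C1: E(K, 52) = 92; 58 ⊕ 92 = 102.
C2: E(K, 102) = 46; 36 ⊕ 46 = 10.

C1 = 102, C2 = 10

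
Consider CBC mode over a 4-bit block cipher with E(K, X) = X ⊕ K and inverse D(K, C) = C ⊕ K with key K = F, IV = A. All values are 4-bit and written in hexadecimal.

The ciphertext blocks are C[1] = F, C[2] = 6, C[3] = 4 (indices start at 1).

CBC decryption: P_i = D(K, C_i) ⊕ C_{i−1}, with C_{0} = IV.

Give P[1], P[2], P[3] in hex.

P[1] = A, P[2] = 6, P[3] = D

P[1]: D(K, F) = 0; 0 ⊕ A = A.
P[2]: D(K, 6) = 9; 9 ⊕ F = 6.
P[3]: D(K, 4) = B; B ⊕ 6 = D.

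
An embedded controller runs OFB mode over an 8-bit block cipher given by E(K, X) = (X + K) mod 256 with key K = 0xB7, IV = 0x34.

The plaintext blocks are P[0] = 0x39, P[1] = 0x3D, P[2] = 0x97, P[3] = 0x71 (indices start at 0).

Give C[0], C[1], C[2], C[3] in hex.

OFB encryption: S_i = E(K, S_{i−1}) with S_{−1} = IV; C_i = P_i ⊕ S_i.
C[0]: S = E(K, 0x34) = 0xEB; 0x39 ⊕ 0xEB = 0xD2.
C[1]: S = E(K, 0xEB) = 0xA2; 0x3D ⊕ 0xA2 = 0x9F.
C[2]: S = E(K, 0xA2) = 0x59; 0x97 ⊕ 0x59 = 0xCE.
C[3]: S = E(K, 0x59) = 0x10; 0x71 ⊕ 0x10 = 0x61.

C[0] = 0xD2, C[1] = 0x9F, C[2] = 0xCE, C[3] = 0x61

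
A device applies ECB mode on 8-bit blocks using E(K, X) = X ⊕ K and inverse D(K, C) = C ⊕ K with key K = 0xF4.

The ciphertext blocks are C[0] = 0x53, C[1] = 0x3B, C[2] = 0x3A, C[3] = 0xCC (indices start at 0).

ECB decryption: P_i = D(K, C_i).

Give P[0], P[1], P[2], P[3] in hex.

P[0]: D(K, 0x53) = 0xA7.
P[1]: D(K, 0x3B) = 0xCF.
P[2]: D(K, 0x3A) = 0xCE.
P[3]: D(K, 0xCC) = 0x38.

P[0] = 0xA7, P[1] = 0xCF, P[2] = 0xCE, P[3] = 0x38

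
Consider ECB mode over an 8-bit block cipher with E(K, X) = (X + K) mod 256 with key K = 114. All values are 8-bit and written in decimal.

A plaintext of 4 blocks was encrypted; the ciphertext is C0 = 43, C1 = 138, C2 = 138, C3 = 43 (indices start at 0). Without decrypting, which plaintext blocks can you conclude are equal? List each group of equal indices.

ECB encrypts each block independently with the same key, so equal ciphertext blocks imply equal plaintext blocks.
C0 = C3 = 43, so P0 = P3.
C1 = C2 = 138, so P1 = P2.

P0 = P3; P1 = P2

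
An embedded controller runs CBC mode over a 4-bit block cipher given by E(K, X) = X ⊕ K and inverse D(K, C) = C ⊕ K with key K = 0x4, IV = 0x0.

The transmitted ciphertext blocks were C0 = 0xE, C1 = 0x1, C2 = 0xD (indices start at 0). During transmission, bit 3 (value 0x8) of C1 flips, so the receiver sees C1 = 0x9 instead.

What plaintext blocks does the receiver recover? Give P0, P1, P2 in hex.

P0 = 0xA, P1 = 0x3, P2 = 0x0

CBC decryption: P_i = D(K, C_i) ⊕ C_{i−1}, with C_{−1} = IV.
Only C1 changed, to 0x9. In CBC, a change in C_i garbles P_i and flips the same bit in P_{i+1}. Decrypting the received ciphertext:
P0: D(K, 0xE) = 0xA; 0xA ⊕ 0x0 = 0xA.
P1: D(K, 0x9) = 0xD; 0xD ⊕ 0xE = 0x3.
P2: D(K, 0xD) = 0x9; 0x9 ⊕ 0x9 = 0x0.
Blocks that differ from the original plaintext: P1, P2.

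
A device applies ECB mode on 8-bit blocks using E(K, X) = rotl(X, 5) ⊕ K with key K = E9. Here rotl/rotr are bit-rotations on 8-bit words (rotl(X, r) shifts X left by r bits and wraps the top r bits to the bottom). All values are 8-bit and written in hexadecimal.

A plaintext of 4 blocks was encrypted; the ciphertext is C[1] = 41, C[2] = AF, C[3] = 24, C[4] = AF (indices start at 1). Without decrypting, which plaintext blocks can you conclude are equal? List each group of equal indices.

P[2] = P[4]

ECB encrypts each block independently with the same key, so equal ciphertext blocks imply equal plaintext blocks.
C[2] = C[4] = AF, so P[2] = P[4].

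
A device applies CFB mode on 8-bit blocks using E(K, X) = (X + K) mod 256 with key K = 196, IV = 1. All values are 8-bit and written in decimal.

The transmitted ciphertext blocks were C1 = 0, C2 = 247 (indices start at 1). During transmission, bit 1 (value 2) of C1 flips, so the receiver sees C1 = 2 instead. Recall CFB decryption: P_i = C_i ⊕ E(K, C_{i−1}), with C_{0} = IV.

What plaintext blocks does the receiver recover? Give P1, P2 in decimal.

P1 = 199, P2 = 49

Only C1 changed, to 2. In CFB, a change in C_i flips the same bit in P_i and garbles P_{i+1}. Decrypting the received ciphertext:
P1: E(K, 1) = 197; 2 ⊕ 197 = 199.
P2: E(K, 2) = 198; 247 ⊕ 198 = 49.
Blocks that differ from the original plaintext: P1, P2.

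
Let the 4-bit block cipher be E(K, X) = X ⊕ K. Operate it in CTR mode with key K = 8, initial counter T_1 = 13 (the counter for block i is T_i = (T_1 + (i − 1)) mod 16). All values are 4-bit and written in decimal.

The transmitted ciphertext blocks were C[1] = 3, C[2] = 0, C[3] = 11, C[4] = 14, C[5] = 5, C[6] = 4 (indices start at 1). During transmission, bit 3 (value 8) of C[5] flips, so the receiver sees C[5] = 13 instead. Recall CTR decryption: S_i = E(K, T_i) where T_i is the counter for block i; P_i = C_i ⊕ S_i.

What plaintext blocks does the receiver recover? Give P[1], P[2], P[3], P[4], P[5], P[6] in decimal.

Only C[5] changed, to 13. In CTR, a change in C_i flips the same bit in P_i only; the keystream is unaffected. Decrypting the received ciphertext:
P[1]: T = 13, S = E(K, T) = 5; 3 ⊕ 5 = 6.
P[2]: T = 14, S = E(K, T) = 6; 0 ⊕ 6 = 6.
P[3]: T = 15, S = E(K, T) = 7; 11 ⊕ 7 = 12.
P[4]: T = 0, S = E(K, T) = 8; 14 ⊕ 8 = 6.
P[5]: T = 1, S = E(K, T) = 9; 13 ⊕ 9 = 4.
P[6]: T = 2, S = E(K, T) = 10; 4 ⊕ 10 = 14.
Blocks that differ from the original plaintext: P[5].

P[1] = 6, P[2] = 6, P[3] = 12, P[4] = 6, P[5] = 4, P[6] = 14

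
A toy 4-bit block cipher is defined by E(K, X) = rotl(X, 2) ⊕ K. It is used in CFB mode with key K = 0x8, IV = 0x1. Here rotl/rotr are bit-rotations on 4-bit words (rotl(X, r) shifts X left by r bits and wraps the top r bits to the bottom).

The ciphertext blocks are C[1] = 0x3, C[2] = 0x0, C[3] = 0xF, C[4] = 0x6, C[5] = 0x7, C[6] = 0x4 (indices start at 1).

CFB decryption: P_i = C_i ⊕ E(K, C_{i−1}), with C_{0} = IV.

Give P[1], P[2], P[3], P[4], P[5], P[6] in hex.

P[1] = 0xF, P[2] = 0x4, P[3] = 0x7, P[4] = 0x1, P[5] = 0x6, P[6] = 0x1

P[1]: E(K, 0x1) = 0xC; 0x3 ⊕ 0xC = 0xF.
P[2]: E(K, 0x3) = 0x4; 0x0 ⊕ 0x4 = 0x4.
P[3]: E(K, 0x0) = 0x8; 0xF ⊕ 0x8 = 0x7.
P[4]: E(K, 0xF) = 0x7; 0x6 ⊕ 0x7 = 0x1.
P[5]: E(K, 0x6) = 0x1; 0x7 ⊕ 0x1 = 0x6.
P[6]: E(K, 0x7) = 0x5; 0x4 ⊕ 0x5 = 0x1.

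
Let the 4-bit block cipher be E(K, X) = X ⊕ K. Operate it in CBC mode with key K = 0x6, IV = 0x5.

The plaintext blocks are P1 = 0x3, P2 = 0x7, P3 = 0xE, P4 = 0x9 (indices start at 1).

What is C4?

CBC encryption: C_i = E(K, P_i ⊕ C_{i−1}), with C_{0} = IV.
C1: P1 ⊕ 0x5 = 0x6; E(K, 0x6) = 0x0.
C2: P2 ⊕ 0x0 = 0x7; E(K, 0x7) = 0x1.
C3: P3 ⊕ 0x1 = 0xF; E(K, 0xF) = 0x9.
C4: P4 ⊕ 0x9 = 0x0; E(K, 0x0) = 0x6.

C4 = 0x6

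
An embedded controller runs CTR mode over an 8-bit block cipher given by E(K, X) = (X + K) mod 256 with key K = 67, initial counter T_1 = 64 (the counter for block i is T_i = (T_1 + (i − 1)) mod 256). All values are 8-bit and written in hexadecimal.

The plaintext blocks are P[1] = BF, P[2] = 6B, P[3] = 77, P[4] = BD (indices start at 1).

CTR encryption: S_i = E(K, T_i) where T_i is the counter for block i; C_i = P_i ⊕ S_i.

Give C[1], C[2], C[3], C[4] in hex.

C[1]: T = 64, S = E(K, T) = CB; BF ⊕ CB = 74.
C[2]: T = 65, S = E(K, T) = CC; 6B ⊕ CC = A7.
C[3]: T = 66, S = E(K, T) = CD; 77 ⊕ CD = BA.
C[4]: T = 67, S = E(K, T) = CE; BD ⊕ CE = 73.

C[1] = 74, C[2] = A7, C[3] = BA, C[4] = 73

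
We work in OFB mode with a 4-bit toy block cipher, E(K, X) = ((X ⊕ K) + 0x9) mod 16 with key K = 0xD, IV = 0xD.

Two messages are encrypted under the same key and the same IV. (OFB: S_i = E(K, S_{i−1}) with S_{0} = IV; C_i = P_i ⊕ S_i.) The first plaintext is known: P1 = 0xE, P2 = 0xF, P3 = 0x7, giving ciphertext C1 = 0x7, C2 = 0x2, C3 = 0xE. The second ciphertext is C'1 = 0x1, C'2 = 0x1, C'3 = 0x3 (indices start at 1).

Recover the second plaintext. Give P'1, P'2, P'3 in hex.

P'1 = 0x8, P'2 = 0xC, P'3 = 0xA

In OFB with a reused IV, both messages share the same keystream S_i, so C_i ⊕ C'_i = P_i ⊕ P'_i and thus P'_i = P_i ⊕ C_i ⊕ C'_i.
P'1: 0xE ⊕ 0x7 ⊕ 0x1 = 0x8.
P'2: 0xF ⊕ 0x2 ⊕ 0x1 = 0xC.
P'3: 0x7 ⊕ 0xE ⊕ 0x3 = 0xA.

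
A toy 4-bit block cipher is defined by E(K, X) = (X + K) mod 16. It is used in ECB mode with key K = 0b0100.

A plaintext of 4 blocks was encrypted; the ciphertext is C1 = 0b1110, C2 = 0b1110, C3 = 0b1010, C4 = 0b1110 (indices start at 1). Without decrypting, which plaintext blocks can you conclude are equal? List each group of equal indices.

ECB encrypts each block independently with the same key, so equal ciphertext blocks imply equal plaintext blocks.
C1 = C2 = C4 = 0b1110, so P1 = P2 = P4.

P1 = P2 = P4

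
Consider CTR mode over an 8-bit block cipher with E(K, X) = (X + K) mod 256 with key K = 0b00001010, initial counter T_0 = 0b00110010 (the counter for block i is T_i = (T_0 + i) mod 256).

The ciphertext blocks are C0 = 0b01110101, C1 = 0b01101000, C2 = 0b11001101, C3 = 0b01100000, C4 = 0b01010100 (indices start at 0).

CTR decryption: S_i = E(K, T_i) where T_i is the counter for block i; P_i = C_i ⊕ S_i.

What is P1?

P1 = 0b01010101

P1: T = 0b00110011, S = E(K, T) = 0b00111101; 0b01101000 ⊕ 0b00111101 = 0b01010101.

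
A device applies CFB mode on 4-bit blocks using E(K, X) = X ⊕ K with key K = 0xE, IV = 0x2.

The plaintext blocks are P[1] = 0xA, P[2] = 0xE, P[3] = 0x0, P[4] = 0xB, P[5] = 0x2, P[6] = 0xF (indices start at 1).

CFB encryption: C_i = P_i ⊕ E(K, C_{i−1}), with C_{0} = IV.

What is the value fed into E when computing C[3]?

0x6

C[1]: E(K, 0x2) = 0xC; 0xA ⊕ 0xC = 0x6.
C[2]: E(K, 0x6) = 0x8; 0xE ⊕ 0x8 = 0x6.
C[3]: E(K, 0x6) = 0x8; 0x0 ⊕ 0x8 = 0x8.
So the input to E for block [3] is 0x6.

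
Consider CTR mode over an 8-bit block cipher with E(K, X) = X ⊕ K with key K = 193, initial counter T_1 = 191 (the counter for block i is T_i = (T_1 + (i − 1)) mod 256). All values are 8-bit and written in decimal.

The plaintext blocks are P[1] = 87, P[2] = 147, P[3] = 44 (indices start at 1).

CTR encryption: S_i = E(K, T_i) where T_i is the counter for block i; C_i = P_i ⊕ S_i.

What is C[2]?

C[2] = 146

C[1]: T = 191, S = E(K, T) = 126; 87 ⊕ 126 = 41.
C[2]: T = 192, S = E(K, T) = 1; 147 ⊕ 1 = 146.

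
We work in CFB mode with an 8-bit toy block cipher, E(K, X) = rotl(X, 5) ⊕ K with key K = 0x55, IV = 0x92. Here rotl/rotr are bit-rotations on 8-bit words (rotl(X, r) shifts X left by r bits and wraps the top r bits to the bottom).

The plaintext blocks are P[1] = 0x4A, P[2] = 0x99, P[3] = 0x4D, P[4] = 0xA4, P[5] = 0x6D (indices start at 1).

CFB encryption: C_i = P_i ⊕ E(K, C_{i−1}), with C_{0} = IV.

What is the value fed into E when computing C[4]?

0xB4

C[1]: E(K, 0x92) = 0x07; 0x4A ⊕ 0x07 = 0x4D.
C[2]: E(K, 0x4D) = 0xFC; 0x99 ⊕ 0xFC = 0x65.
C[3]: E(K, 0x65) = 0xF9; 0x4D ⊕ 0xF9 = 0xB4.
C[4]: E(K, 0xB4) = 0xC3; 0xA4 ⊕ 0xC3 = 0x67.
So the input to E for block [4] is 0xB4.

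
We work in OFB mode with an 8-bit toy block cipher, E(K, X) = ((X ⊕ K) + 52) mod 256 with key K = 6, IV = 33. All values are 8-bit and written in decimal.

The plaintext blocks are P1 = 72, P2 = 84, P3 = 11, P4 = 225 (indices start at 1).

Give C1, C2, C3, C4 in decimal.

OFB encryption: S_i = E(K, S_{i−1}) with S_{0} = IV; C_i = P_i ⊕ S_i.
C1: S = E(K, 33) = 91; 72 ⊕ 91 = 19.
C2: S = E(K, 91) = 145; 84 ⊕ 145 = 197.
C3: S = E(K, 145) = 203; 11 ⊕ 203 = 192.
C4: S = E(K, 203) = 1; 225 ⊕ 1 = 224.

C1 = 19, C2 = 197, C3 = 192, C4 = 224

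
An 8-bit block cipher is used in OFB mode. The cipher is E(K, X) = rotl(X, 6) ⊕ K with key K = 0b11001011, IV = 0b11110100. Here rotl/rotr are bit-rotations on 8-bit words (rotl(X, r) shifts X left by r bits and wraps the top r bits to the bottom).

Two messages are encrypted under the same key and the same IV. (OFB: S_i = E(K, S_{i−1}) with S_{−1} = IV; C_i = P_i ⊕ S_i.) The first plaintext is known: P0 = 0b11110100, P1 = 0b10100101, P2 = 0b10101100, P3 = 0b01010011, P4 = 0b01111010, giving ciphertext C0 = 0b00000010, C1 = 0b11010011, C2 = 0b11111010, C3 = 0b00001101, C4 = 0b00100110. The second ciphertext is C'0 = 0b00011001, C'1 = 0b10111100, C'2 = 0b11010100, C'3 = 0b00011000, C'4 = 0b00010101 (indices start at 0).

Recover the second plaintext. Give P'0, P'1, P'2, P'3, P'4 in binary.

In OFB with a reused IV, both messages share the same keystream S_i, so C_i ⊕ C'_i = P_i ⊕ P'_i and thus P'_i = P_i ⊕ C_i ⊕ C'_i.
P'0: 0b11110100 ⊕ 0b00000010 ⊕ 0b00011001 = 0b11101111.
P'1: 0b10100101 ⊕ 0b11010011 ⊕ 0b10111100 = 0b11001010.
P'2: 0b10101100 ⊕ 0b11111010 ⊕ 0b11010100 = 0b10000010.
P'3: 0b01010011 ⊕ 0b00001101 ⊕ 0b00011000 = 0b01000110.
P'4: 0b01111010 ⊕ 0b00100110 ⊕ 0b00010101 = 0b01001001.

P'0 = 0b11101111, P'1 = 0b11001010, P'2 = 0b10000010, P'3 = 0b01000110, P'4 = 0b01001001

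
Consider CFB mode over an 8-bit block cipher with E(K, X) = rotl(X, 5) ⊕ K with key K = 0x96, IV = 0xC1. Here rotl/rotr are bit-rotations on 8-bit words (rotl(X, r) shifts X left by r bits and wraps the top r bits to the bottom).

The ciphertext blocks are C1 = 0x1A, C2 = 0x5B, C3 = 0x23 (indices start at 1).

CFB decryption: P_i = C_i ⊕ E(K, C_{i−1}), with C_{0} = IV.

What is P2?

P2 = 0x8E

P2: E(K, 0x1A) = 0xD5; 0x5B ⊕ 0xD5 = 0x8E.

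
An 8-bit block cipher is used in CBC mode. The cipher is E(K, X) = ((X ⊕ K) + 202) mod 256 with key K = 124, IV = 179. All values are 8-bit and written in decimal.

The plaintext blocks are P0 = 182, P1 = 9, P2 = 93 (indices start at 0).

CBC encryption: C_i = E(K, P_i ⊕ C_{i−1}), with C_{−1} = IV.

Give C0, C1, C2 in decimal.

C0: P0 ⊕ 179 = 5; E(K, 5) = 67.
C1: P1 ⊕ 67 = 74; E(K, 74) = 0.
C2: P2 ⊕ 0 = 93; E(K, 93) = 235.

C0 = 67, C1 = 0, C2 = 235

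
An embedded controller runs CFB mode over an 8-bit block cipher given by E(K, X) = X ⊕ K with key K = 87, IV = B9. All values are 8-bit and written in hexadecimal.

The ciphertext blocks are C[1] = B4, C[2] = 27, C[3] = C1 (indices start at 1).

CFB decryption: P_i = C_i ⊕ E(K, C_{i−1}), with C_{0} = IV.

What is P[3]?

P[3] = 61

P[3]: E(K, 27) = A0; C1 ⊕ A0 = 61.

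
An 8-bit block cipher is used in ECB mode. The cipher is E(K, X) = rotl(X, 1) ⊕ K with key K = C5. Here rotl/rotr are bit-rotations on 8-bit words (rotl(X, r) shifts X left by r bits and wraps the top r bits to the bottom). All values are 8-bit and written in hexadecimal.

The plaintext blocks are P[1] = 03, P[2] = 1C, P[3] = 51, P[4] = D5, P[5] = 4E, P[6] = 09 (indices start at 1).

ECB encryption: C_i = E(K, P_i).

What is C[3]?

C[3] = 67

C[3]: E(K, 51) = 67.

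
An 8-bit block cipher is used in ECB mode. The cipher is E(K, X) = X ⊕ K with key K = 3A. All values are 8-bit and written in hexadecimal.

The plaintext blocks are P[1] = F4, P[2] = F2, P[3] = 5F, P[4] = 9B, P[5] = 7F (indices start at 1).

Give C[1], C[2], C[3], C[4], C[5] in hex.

ECB encryption: C_i = E(K, P_i).
C[1]: E(K, F4) = CE.
C[2]: E(K, F2) = C8.
C[3]: E(K, 5F) = 65.
C[4]: E(K, 9B) = A1.
C[5]: E(K, 7F) = 45.

C[1] = CE, C[2] = C8, C[3] = 65, C[4] = A1, C[5] = 45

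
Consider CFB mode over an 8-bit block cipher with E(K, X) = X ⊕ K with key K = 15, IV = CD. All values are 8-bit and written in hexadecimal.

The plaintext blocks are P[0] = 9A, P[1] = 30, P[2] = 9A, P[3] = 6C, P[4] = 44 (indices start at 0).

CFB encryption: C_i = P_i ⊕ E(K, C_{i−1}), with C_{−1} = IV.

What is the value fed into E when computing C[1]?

C[0]: E(K, CD) = D8; 9A ⊕ D8 = 42.
C[1]: E(K, 42) = 57; 30 ⊕ 57 = 67.
So the input to E for block [1] is 42.

42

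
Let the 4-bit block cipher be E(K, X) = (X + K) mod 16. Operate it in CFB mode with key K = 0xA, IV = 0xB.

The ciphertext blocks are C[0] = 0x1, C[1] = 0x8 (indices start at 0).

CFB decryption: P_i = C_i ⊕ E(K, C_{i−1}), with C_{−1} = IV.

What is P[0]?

P[0]: E(K, 0xB) = 0x5; 0x1 ⊕ 0x5 = 0x4.

P[0] = 0x4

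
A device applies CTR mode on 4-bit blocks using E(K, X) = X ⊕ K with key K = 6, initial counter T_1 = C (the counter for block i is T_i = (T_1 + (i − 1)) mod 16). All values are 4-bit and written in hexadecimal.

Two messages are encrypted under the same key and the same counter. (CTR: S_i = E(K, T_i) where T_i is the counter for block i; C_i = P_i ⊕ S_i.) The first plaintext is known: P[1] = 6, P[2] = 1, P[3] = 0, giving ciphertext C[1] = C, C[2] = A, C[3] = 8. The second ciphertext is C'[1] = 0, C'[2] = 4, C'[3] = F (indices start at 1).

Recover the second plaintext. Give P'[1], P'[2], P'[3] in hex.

In CTR with a reused counter, both messages share the same keystream S_i, so C_i ⊕ C'_i = P_i ⊕ P'_i and thus P'_i = P_i ⊕ C_i ⊕ C'_i.
P'[1]: 6 ⊕ C ⊕ 0 = A.
P'[2]: 1 ⊕ A ⊕ 4 = F.
P'[3]: 0 ⊕ 8 ⊕ F = 7.

P'[1] = A, P'[2] = F, P'[3] = 7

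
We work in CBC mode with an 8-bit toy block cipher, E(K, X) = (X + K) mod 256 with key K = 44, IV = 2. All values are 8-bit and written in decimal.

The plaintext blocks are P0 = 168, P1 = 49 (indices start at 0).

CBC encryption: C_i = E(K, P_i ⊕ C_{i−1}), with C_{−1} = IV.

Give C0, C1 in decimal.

C0: P0 ⊕ 2 = 170; E(K, 170) = 214.
C1: P1 ⊕ 214 = 231; E(K, 231) = 19.

C0 = 214, C1 = 19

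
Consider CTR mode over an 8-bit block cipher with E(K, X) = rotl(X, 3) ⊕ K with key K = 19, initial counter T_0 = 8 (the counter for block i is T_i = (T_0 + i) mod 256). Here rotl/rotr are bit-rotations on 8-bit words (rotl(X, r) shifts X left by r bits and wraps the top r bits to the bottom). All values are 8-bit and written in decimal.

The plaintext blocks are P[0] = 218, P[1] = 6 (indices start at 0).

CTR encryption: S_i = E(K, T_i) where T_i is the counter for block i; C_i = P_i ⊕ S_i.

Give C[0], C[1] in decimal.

C[0]: T = 8, S = E(K, T) = 83; 218 ⊕ 83 = 137.
C[1]: T = 9, S = E(K, T) = 91; 6 ⊕ 91 = 93.

C[0] = 137, C[1] = 93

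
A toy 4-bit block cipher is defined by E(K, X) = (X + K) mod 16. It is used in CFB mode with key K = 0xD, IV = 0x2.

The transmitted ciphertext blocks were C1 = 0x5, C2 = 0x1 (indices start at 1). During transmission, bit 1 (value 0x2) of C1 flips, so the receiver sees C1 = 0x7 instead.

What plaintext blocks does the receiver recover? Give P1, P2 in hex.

P1 = 0x8, P2 = 0x5

CFB decryption: P_i = C_i ⊕ E(K, C_{i−1}), with C_{0} = IV.
Only C1 changed, to 0x7. In CFB, a change in C_i flips the same bit in P_i and garbles P_{i+1}. Decrypting the received ciphertext:
P1: E(K, 0x2) = 0xF; 0x7 ⊕ 0xF = 0x8.
P2: E(K, 0x7) = 0x4; 0x1 ⊕ 0x4 = 0x5.
Blocks that differ from the original plaintext: P1, P2.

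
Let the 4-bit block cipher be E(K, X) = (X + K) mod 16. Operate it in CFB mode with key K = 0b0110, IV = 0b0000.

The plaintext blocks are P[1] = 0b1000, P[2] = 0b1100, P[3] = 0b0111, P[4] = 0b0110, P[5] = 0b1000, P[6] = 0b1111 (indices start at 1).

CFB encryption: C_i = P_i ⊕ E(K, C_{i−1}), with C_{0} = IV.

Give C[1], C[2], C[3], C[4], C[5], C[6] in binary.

C[1]: E(K, 0b0000) = 0b0110; 0b1000 ⊕ 0b0110 = 0b1110.
C[2]: E(K, 0b1110) = 0b0100; 0b1100 ⊕ 0b0100 = 0b1000.
C[3]: E(K, 0b1000) = 0b1110; 0b0111 ⊕ 0b1110 = 0b1001.
C[4]: E(K, 0b1001) = 0b1111; 0b0110 ⊕ 0b1111 = 0b1001.
C[5]: E(K, 0b1001) = 0b1111; 0b1000 ⊕ 0b1111 = 0b0111.
C[6]: E(K, 0b0111) = 0b1101; 0b1111 ⊕ 0b1101 = 0b0010.

C[1] = 0b1110, C[2] = 0b1000, C[3] = 0b1001, C[4] = 0b1001, C[5] = 0b0111, C[6] = 0b0010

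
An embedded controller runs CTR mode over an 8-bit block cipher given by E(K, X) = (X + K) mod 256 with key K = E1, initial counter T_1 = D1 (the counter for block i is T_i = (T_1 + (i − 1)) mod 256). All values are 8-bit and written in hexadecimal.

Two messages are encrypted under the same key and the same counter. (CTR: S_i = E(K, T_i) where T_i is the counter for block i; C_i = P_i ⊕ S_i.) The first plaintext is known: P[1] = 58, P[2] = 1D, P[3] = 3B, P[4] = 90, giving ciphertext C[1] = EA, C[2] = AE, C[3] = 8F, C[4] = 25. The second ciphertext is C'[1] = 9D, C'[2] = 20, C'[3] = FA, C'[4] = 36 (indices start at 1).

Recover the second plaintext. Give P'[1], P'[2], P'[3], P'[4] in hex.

P'[1] = 2F, P'[2] = 93, P'[3] = 4E, P'[4] = 83

In CTR with a reused counter, both messages share the same keystream S_i, so C_i ⊕ C'_i = P_i ⊕ P'_i and thus P'_i = P_i ⊕ C_i ⊕ C'_i.
P'[1]: 58 ⊕ EA ⊕ 9D = 2F.
P'[2]: 1D ⊕ AE ⊕ 20 = 93.
P'[3]: 3B ⊕ 8F ⊕ FA = 4E.
P'[4]: 90 ⊕ 25 ⊕ 36 = 83.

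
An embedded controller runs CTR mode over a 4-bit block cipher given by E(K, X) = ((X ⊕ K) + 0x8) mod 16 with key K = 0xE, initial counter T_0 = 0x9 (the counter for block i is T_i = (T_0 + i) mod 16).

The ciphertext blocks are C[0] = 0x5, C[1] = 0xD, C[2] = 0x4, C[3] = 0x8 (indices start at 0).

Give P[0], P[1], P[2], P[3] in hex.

P[0] = 0xA, P[1] = 0x1, P[2] = 0x9, P[3] = 0x2

CTR decryption: S_i = E(K, T_i) where T_i is the counter for block i; P_i = C_i ⊕ S_i.
P[0]: T = 0x9, S = E(K, T) = 0xF; 0x5 ⊕ 0xF = 0xA.
P[1]: T = 0xA, S = E(K, T) = 0xC; 0xD ⊕ 0xC = 0x1.
P[2]: T = 0xB, S = E(K, T) = 0xD; 0x4 ⊕ 0xD = 0x9.
P[3]: T = 0xC, S = E(K, T) = 0xA; 0x8 ⊕ 0xA = 0x2.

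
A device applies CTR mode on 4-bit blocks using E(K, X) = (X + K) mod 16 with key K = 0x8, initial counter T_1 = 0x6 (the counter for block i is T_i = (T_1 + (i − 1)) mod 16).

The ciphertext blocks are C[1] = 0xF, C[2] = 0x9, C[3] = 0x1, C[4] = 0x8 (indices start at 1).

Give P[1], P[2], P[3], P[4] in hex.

P[1] = 0x1, P[2] = 0x6, P[3] = 0x1, P[4] = 0x9

CTR decryption: S_i = E(K, T_i) where T_i is the counter for block i; P_i = C_i ⊕ S_i.
P[1]: T = 0x6, S = E(K, T) = 0xE; 0xF ⊕ 0xE = 0x1.
P[2]: T = 0x7, S = E(K, T) = 0xF; 0x9 ⊕ 0xF = 0x6.
P[3]: T = 0x8, S = E(K, T) = 0x0; 0x1 ⊕ 0x0 = 0x1.
P[4]: T = 0x9, S = E(K, T) = 0x1; 0x8 ⊕ 0x1 = 0x9.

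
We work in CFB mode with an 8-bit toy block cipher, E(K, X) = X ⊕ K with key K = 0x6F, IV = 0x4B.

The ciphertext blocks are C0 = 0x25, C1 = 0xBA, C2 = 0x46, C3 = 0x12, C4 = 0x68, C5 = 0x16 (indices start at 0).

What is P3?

CFB decryption: P_i = C_i ⊕ E(K, C_{i−1}), with C_{−1} = IV.
P3: E(K, 0x46) = 0x29; 0x12 ⊕ 0x29 = 0x3B.

P3 = 0x3B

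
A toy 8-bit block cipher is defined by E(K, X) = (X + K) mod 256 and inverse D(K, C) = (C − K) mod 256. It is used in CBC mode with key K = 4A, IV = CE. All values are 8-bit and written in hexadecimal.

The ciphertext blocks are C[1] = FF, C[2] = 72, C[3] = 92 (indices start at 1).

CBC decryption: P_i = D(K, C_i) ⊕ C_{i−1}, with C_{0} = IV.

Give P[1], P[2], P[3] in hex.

P[1]: D(K, FF) = B5; B5 ⊕ CE = 7B.
P[2]: D(K, 72) = 28; 28 ⊕ FF = D7.
P[3]: D(K, 92) = 48; 48 ⊕ 72 = 3A.

P[1] = 7B, P[2] = D7, P[3] = 3A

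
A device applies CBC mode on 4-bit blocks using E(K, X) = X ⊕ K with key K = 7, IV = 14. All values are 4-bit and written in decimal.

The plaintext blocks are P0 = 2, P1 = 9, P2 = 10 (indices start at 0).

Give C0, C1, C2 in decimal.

C0 = 11, C1 = 5, C2 = 8

CBC encryption: C_i = E(K, P_i ⊕ C_{i−1}), with C_{−1} = IV.
C0: P0 ⊕ 14 = 12; E(K, 12) = 11.
C1: P1 ⊕ 11 = 2; E(K, 2) = 5.
C2: P2 ⊕ 5 = 15; E(K, 15) = 8.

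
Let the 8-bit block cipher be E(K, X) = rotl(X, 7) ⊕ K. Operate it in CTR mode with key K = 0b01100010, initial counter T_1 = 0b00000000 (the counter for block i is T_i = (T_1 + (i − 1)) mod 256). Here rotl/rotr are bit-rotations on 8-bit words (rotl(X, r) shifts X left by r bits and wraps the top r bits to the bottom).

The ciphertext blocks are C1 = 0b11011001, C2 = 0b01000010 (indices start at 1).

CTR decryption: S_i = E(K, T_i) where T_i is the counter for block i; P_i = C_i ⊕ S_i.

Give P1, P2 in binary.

P1 = 0b10111011, P2 = 0b10100000

P1: T = 0b00000000, S = E(K, T) = 0b01100010; 0b11011001 ⊕ 0b01100010 = 0b10111011.
P2: T = 0b00000001, S = E(K, T) = 0b11100010; 0b01000010 ⊕ 0b11100010 = 0b10100000.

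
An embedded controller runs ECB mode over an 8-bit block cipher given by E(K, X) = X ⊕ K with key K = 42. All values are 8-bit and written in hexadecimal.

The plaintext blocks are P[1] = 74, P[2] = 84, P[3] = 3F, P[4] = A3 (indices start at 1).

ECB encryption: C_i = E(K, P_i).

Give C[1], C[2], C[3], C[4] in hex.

C[1]: E(K, 74) = 36.
C[2]: E(K, 84) = C6.
C[3]: E(K, 3F) = 7D.
C[4]: E(K, A3) = E1.

C[1] = 36, C[2] = C6, C[3] = 7D, C[4] = E1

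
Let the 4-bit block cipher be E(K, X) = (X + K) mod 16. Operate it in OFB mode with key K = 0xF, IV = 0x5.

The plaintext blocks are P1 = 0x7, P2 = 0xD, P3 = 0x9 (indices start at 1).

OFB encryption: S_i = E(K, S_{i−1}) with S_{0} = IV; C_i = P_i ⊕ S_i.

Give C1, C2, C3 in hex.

C1 = 0x3, C2 = 0xE, C3 = 0xB

C1: S = E(K, 0x5) = 0x4; 0x7 ⊕ 0x4 = 0x3.
C2: S = E(K, 0x4) = 0x3; 0xD ⊕ 0x3 = 0xE.
C3: S = E(K, 0x3) = 0x2; 0x9 ⊕ 0x2 = 0xB.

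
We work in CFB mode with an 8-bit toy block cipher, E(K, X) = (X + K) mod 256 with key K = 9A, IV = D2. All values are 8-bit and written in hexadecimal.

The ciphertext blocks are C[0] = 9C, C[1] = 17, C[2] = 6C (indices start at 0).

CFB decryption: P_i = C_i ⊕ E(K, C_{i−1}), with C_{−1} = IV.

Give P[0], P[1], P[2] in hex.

P[0]: E(K, D2) = 6C; 9C ⊕ 6C = F0.
P[1]: E(K, 9C) = 36; 17 ⊕ 36 = 21.
P[2]: E(K, 17) = B1; 6C ⊕ B1 = DD.

P[0] = F0, P[1] = 21, P[2] = DD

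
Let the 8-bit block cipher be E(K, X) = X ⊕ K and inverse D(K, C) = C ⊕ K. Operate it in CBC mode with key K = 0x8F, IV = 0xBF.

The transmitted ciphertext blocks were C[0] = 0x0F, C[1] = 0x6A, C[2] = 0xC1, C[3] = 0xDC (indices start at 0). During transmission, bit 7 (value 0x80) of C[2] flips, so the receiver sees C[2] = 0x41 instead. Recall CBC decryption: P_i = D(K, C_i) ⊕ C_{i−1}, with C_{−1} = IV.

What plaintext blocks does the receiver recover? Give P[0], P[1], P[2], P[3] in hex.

P[0] = 0x3F, P[1] = 0xEA, P[2] = 0xA4, P[3] = 0x12

Only C[2] changed, to 0x41. In CBC, a change in C_i garbles P_i and flips the same bit in P_{i+1}. Decrypting the received ciphertext:
P[0]: D(K, 0x0F) = 0x80; 0x80 ⊕ 0xBF = 0x3F.
P[1]: D(K, 0x6A) = 0xE5; 0xE5 ⊕ 0x0F = 0xEA.
P[2]: D(K, 0x41) = 0xCE; 0xCE ⊕ 0x6A = 0xA4.
P[3]: D(K, 0xDC) = 0x53; 0x53 ⊕ 0x41 = 0x12.
Blocks that differ from the original plaintext: P[2], P[3].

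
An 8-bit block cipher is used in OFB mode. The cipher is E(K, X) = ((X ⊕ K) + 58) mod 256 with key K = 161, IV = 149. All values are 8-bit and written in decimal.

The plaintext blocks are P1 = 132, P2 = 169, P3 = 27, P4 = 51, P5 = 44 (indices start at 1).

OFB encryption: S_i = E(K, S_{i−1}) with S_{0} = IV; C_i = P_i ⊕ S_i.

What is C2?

C1: S = E(K, 149) = 110; 132 ⊕ 110 = 234.
C2: S = E(K, 110) = 9; 169 ⊕ 9 = 160.

C2 = 160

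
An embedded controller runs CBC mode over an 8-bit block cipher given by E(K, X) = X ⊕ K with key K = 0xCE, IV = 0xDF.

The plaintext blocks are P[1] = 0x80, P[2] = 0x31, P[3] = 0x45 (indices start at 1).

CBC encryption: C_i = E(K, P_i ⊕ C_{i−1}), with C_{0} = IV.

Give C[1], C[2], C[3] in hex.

C[1] = 0x91, C[2] = 0x6E, C[3] = 0xE5

C[1]: P[1] ⊕ 0xDF = 0x5F; E(K, 0x5F) = 0x91.
C[2]: P[2] ⊕ 0x91 = 0xA0; E(K, 0xA0) = 0x6E.
C[3]: P[3] ⊕ 0x6E = 0x2B; E(K, 0x2B) = 0xE5.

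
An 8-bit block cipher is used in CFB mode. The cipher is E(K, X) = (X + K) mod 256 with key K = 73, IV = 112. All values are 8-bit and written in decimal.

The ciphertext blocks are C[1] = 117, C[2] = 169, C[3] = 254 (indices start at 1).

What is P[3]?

CFB decryption: P_i = C_i ⊕ E(K, C_{i−1}), with C_{0} = IV.
P[3]: E(K, 169) = 242; 254 ⊕ 242 = 12.

P[3] = 12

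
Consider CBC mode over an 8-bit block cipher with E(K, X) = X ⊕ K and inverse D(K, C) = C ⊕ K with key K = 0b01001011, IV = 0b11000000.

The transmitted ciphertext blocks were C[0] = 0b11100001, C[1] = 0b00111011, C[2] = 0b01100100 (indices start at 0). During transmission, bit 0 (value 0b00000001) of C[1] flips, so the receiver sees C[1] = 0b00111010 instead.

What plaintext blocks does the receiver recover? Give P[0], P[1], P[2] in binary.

P[0] = 0b01101010, P[1] = 0b10010000, P[2] = 0b00010101

CBC decryption: P_i = D(K, C_i) ⊕ C_{i−1}, with C_{−1} = IV.
Only C[1] changed, to 0b00111010. In CBC, a change in C_i garbles P_i and flips the same bit in P_{i+1}. Decrypting the received ciphertext:
P[0]: D(K, 0b11100001) = 0b10101010; 0b10101010 ⊕ 0b11000000 = 0b01101010.
P[1]: D(K, 0b00111010) = 0b01110001; 0b01110001 ⊕ 0b11100001 = 0b10010000.
P[2]: D(K, 0b01100100) = 0b00101111; 0b00101111 ⊕ 0b00111010 = 0b00010101.
Blocks that differ from the original plaintext: P[1], P[2].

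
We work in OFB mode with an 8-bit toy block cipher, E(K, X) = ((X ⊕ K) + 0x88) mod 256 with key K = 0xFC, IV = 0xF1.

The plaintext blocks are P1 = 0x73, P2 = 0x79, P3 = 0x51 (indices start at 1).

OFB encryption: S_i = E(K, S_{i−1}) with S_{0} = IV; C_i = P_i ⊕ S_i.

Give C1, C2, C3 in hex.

C1: S = E(K, 0xF1) = 0x95; 0x73 ⊕ 0x95 = 0xE6.
C2: S = E(K, 0x95) = 0xF1; 0x79 ⊕ 0xF1 = 0x88.
C3: S = E(K, 0xF1) = 0x95; 0x51 ⊕ 0x95 = 0xC4.

C1 = 0xE6, C2 = 0x88, C3 = 0xC4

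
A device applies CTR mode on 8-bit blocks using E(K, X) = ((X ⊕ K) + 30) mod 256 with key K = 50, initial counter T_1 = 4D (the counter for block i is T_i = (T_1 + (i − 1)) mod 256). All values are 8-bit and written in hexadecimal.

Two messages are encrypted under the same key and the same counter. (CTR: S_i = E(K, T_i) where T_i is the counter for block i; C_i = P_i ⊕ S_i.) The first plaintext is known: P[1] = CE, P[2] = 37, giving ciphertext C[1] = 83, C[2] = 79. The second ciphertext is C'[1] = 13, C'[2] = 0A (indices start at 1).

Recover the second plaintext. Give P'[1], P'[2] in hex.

In CTR with a reused counter, both messages share the same keystream S_i, so C_i ⊕ C'_i = P_i ⊕ P'_i and thus P'_i = P_i ⊕ C_i ⊕ C'_i.
P'[1]: CE ⊕ 83 ⊕ 13 = 5E.
P'[2]: 37 ⊕ 79 ⊕ 0A = 44.

P'[1] = 5E, P'[2] = 44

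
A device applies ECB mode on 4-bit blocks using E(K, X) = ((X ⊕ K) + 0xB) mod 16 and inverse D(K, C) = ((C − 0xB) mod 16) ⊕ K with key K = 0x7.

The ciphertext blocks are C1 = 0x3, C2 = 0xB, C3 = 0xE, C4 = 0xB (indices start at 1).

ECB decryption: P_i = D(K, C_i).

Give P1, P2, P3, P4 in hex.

P1 = 0xF, P2 = 0x7, P3 = 0x4, P4 = 0x7

P1: D(K, 0x3) = 0xF.
P2: D(K, 0xB) = 0x7.
P3: D(K, 0xE) = 0x4.
P4: D(K, 0xB) = 0x7.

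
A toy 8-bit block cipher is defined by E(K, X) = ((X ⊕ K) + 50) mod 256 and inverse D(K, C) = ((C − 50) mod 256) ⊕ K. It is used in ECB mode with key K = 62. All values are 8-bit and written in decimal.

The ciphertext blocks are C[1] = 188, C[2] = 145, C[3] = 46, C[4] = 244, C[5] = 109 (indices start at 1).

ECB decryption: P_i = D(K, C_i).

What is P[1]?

P[1]: D(K, 188) = 180.

P[1] = 180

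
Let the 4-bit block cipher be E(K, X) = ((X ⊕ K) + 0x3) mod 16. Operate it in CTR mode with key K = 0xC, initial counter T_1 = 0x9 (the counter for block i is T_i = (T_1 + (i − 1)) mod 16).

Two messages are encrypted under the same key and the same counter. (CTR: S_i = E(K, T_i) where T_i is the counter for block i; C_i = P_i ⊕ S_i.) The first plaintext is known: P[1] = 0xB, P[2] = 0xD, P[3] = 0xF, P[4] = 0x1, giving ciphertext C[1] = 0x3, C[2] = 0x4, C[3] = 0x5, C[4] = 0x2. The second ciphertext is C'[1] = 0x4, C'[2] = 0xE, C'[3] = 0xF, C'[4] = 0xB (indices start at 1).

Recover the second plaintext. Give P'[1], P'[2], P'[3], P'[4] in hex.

In CTR with a reused counter, both messages share the same keystream S_i, so C_i ⊕ C'_i = P_i ⊕ P'_i and thus P'_i = P_i ⊕ C_i ⊕ C'_i.
P'[1]: 0xB ⊕ 0x3 ⊕ 0x4 = 0xC.
P'[2]: 0xD ⊕ 0x4 ⊕ 0xE = 0x7.
P'[3]: 0xF ⊕ 0x5 ⊕ 0xF = 0x5.
P'[4]: 0x1 ⊕ 0x2 ⊕ 0xB = 0x8.

P'[1] = 0xC, P'[2] = 0x7, P'[3] = 0x5, P'[4] = 0x8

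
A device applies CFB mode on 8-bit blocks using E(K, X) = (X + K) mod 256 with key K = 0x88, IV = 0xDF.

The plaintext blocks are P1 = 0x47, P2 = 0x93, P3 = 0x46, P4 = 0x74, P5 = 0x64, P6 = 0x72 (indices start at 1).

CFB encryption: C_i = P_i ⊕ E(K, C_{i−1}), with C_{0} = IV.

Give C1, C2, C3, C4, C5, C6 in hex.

C1: E(K, 0xDF) = 0x67; 0x47 ⊕ 0x67 = 0x20.
C2: E(K, 0x20) = 0xA8; 0x93 ⊕ 0xA8 = 0x3B.
C3: E(K, 0x3B) = 0xC3; 0x46 ⊕ 0xC3 = 0x85.
C4: E(K, 0x85) = 0x0D; 0x74 ⊕ 0x0D = 0x79.
C5: E(K, 0x79) = 0x01; 0x64 ⊕ 0x01 = 0x65.
C6: E(K, 0x65) = 0xED; 0x72 ⊕ 0xED = 0x9F.

C1 = 0x20, C2 = 0x3B, C3 = 0x85, C4 = 0x79, C5 = 0x65, C6 = 0x9F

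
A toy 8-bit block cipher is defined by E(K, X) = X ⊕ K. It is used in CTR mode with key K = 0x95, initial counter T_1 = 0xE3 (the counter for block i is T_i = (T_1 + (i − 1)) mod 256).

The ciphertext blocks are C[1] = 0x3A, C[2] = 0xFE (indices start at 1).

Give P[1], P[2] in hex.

P[1] = 0x4C, P[2] = 0x8F

CTR decryption: S_i = E(K, T_i) where T_i is the counter for block i; P_i = C_i ⊕ S_i.
P[1]: T = 0xE3, S = E(K, T) = 0x76; 0x3A ⊕ 0x76 = 0x4C.
P[2]: T = 0xE4, S = E(K, T) = 0x71; 0xFE ⊕ 0x71 = 0x8F.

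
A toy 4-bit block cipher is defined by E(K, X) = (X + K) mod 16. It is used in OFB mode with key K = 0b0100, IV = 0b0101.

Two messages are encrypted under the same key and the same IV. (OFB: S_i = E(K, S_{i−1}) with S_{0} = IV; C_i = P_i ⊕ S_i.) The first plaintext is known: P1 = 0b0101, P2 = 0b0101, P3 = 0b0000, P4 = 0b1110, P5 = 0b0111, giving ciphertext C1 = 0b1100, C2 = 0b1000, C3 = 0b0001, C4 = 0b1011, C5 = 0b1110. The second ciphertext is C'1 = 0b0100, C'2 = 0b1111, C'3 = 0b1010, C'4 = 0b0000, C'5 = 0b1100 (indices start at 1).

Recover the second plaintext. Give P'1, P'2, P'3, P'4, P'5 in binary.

In OFB with a reused IV, both messages share the same keystream S_i, so C_i ⊕ C'_i = P_i ⊕ P'_i and thus P'_i = P_i ⊕ C_i ⊕ C'_i.
P'1: 0b0101 ⊕ 0b1100 ⊕ 0b0100 = 0b1101.
P'2: 0b0101 ⊕ 0b1000 ⊕ 0b1111 = 0b0010.
P'3: 0b0000 ⊕ 0b0001 ⊕ 0b1010 = 0b1011.
P'4: 0b1110 ⊕ 0b1011 ⊕ 0b0000 = 0b0101.
P'5: 0b0111 ⊕ 0b1110 ⊕ 0b1100 = 0b0101.

P'1 = 0b1101, P'2 = 0b0010, P'3 = 0b1011, P'4 = 0b0101, P'5 = 0b0101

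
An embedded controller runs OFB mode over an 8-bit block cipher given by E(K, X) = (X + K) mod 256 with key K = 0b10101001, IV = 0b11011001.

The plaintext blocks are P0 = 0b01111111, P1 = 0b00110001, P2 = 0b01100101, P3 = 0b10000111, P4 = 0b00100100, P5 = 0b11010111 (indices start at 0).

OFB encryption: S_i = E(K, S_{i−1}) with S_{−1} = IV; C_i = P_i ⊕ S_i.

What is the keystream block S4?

C0: S = E(K, 0b11011001) = 0b10000010; 0b01111111 ⊕ 0b10000010 = 0b11111101.
C1: S = E(K, 0b10000010) = 0b00101011; 0b00110001 ⊕ 0b00101011 = 0b00011010.
C2: S = E(K, 0b00101011) = 0b11010100; 0b01100101 ⊕ 0b11010100 = 0b10110001.
C3: S = E(K, 0b11010100) = 0b01111101; 0b10000111 ⊕ 0b01111101 = 0b11111010.
C4: S = E(K, 0b01111101) = 0b00100110; 0b00100100 ⊕ 0b00100110 = 0b00000010.
So S4 = 0b00100110.

0b00100110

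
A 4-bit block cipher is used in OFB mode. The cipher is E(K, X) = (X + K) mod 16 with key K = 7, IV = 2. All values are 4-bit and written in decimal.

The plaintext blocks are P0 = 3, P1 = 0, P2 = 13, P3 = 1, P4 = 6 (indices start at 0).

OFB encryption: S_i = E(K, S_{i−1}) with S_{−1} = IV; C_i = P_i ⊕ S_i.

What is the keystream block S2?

C0: S = E(K, 2) = 9; 3 ⊕ 9 = 10.
C1: S = E(K, 9) = 0; 0 ⊕ 0 = 0.
C2: S = E(K, 0) = 7; 13 ⊕ 7 = 10.
So S2 = 7.

7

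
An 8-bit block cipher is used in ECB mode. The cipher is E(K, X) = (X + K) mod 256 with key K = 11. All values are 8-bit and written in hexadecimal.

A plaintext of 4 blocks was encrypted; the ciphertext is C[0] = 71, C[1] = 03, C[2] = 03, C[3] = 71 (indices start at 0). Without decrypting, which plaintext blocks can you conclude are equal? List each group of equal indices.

ECB encrypts each block independently with the same key, so equal ciphertext blocks imply equal plaintext blocks.
C[0] = C[3] = 71, so P[0] = P[3].
C[1] = C[2] = 03, so P[1] = P[2].

P[0] = P[3]; P[1] = P[2]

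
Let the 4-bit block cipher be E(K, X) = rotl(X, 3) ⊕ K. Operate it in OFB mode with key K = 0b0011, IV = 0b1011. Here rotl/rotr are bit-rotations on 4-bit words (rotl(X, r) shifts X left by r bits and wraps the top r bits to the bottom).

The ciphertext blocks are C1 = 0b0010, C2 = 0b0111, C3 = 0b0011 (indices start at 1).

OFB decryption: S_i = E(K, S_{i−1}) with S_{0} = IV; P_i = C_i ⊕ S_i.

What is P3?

P3 = 0b0010

P1: S = E(K, 0b1011) = 0b1110; 0b0010 ⊕ 0b1110 = 0b1100.
P2: S = E(K, 0b1110) = 0b0100; 0b0111 ⊕ 0b0100 = 0b0011.
P3: S = E(K, 0b0100) = 0b0001; 0b0011 ⊕ 0b0001 = 0b0010.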